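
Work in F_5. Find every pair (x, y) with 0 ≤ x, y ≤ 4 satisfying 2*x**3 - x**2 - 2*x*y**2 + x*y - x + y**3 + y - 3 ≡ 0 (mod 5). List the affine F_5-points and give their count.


Affine F_5-points: {(0, 4), (2, 2), (4, 0), (4, 3)}; count = 4.

For each of the 25 pairs (x, y) ∈ F_5², evaluate f(x, y) mod 5. Record the zeros.
  x = 0: [0↦2, 1↦4, 2↦2, 3↦2, 4↦0]  zeros at y ∈ {4}
  x = 1: [0↦2, 1↦3, 2↦1, 3↦2, 4↦2]  zeros at y ∈ ∅
  x = 2: [0↦2, 1↦2, 2↦0, 3↦2, 4↦4]  zeros at y ∈ {2}
  x = 3: [0↦4, 1↦3, 2↦1, 3↦4, 4↦3]  zeros at y ∈ ∅
  x = 4: [0↦0, 1↦3, 2↦1, 3↦0, 4↦1]  zeros at y ∈ {0, 3}
Collecting zeros: affine points = {(0, 4), (2, 2), (4, 0), (4, 3)}.
Total count |C(F_5)_aff| = 4.


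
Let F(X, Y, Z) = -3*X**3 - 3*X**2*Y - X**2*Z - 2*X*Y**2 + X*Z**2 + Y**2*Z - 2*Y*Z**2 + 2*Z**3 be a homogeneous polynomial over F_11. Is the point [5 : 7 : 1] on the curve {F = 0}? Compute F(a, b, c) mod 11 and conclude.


F(5,7,1) ≡ 2 (mod 11); P is NOT on the curve.

Evaluate F(5, 7, 1) term-by-term (mod 11).
  -3*X**3 ↦ -3·125·1·1 = -375
  -3*X**2*Y ↦ -3·25·7·1 = -525
  -X**2*Z ↦ -1·25·1·1 = -25
  -2*X*Y**2 ↦ -2·5·49·1 = -490
  X*Z**2 ↦ 1·5·1·1 = 5
  Y**2*Z ↦ 1·1·49·1 = 49
  -2*Y*Z**2 ↦ -2·1·7·1 = -14
  2*Z**3 ↦ 2·1·1·1 = 2
Sum: F(5, 7, 1) = (-375) + (-525) + (-25) + (-490) + (5) + (49) + (-14) + (2) = -1373.
Reducing mod 11: -1373 ≡ 2 (mod 11).
Since F(a, b, c) ≡ 2 ≠ 0 (mod 11), P does NOT lie on the curve.


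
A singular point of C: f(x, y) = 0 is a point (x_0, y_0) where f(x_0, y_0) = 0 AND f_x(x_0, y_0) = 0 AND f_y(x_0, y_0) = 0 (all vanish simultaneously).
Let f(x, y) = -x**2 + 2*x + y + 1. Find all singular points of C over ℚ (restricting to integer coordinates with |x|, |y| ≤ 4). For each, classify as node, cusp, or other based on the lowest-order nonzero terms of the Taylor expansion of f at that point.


No singular points in the scanned grid; C is smooth there.

Compute partial derivatives:
  f_x = 2 - 2*x.
  f_y = 1.
f_y = 1 is a nonzero constant, so f_y never vanishes: no point (x, y) can satisfy f = f_x = f_y = 0. In particular no (x, y) ∈ {−4, ..., 4}² is singular; the curve is smooth.


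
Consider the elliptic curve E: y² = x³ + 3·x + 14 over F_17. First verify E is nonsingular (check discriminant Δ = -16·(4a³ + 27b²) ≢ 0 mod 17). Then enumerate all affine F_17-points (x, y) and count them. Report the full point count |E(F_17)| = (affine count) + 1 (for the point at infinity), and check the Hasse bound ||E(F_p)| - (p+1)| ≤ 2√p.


Affine points = {(1, 1), (1, 16), (3, 4), (3, 13), (5, 1), (5, 16), (7, 2), (7, 15), (11, 1), (11, 16), (15, 0)}; affine count = 11; |E(F_17)| = 12.

Discriminant check: Δ ∝ 4a³ + 27b² = 4·3³ + 27·14² = 4·27 + 27·196 ≡ 11 (mod 17). Nonzero ⇒ E is nonsingular.
For each x ∈ F_17, compute rhs = x³ + 3·x + 14 mod 17, then count y ∈ F_17 with y² ≡ rhs.
  x = 0: rhs = 14, matching y values: none (0 points).
  x = 1: rhs = 1, matching y values: 1, 16 (2 points).
  x = 2: rhs = 11, matching y values: none (0 points).
  x = 3: rhs = 16, matching y values: 4, 13 (2 points).
  x = 4: rhs = 5, matching y values: none (0 points).
  x = 5: rhs = 1, matching y values: 1, 16 (2 points).
  x = 6: rhs = 10, matching y values: none (0 points).
  x = 7: rhs = 4, matching y values: 2, 15 (2 points).
  x = 8: rhs = 6, matching y values: none (0 points).
  x = 9: rhs = 5, matching y values: none (0 points).
  x = 10: rhs = 7, matching y values: none (0 points).
  x = 11: rhs = 1, matching y values: 1, 16 (2 points).
  x = 12: rhs = 10, matching y values: none (0 points).
  x = 13: rhs = 6, matching y values: none (0 points).
  x = 14: rhs = 12, matching y values: none (0 points).
  x = 15: rhs = 0, matching y values: 0 (1 points).
  x = 16: rhs = 10, matching y values: none (0 points).
Total affine count: 11.
Full point count |E(F_17)| = 11 + 1 = 12.
Hasse bound: |12 − (17+1)| = |-6| = 6 ≤ 2√17 ≈ 8.2462 ✓.


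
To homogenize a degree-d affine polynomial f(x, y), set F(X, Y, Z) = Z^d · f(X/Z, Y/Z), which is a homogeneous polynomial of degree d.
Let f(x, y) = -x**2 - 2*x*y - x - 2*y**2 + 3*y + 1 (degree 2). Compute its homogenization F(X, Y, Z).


F(X, Y, Z) = -X**2 - 2*X*Y - X*Z - 2*Y**2 + 3*Y*Z + Z**2

deg(f) = 2.
Substitute x = X/Z, y = Y/Z into f, then multiply by Z^2.
  monomial -1·x^2·y^0 ↦ -1·X^2·Y^0·Z^0.
  monomial -2·x^1·y^1 ↦ -2·X^1·Y^1·Z^0.
  monomial -1·x^1·y^0 ↦ -1·X^1·Y^0·Z^1.
  monomial -2·x^0·y^2 ↦ -2·X^0·Y^2·Z^0.
  monomial 3·x^0·y^1 ↦ 3·X^0·Y^1·Z^1.
  monomial 1·x^0·y^0 ↦ 1·X^0·Y^0·Z^2.
Collecting: F(X, Y, Z) = -X**2 - 2*X*Y - X*Z - 2*Y**2 + 3*Y*Z + Z**2.


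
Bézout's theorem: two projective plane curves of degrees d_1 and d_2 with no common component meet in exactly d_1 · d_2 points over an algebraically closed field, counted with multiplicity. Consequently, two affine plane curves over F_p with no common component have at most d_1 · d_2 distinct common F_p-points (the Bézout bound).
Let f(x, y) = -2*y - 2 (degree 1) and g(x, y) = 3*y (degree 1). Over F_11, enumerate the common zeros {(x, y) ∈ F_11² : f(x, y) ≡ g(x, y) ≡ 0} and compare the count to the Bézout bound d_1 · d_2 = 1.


Common zeros: ∅; count = 0; Bézout bound = 1.

deg(f) = 1, deg(g) = 1, so Bézout bound = 1.
Scan x ∈ F_11. For each x, list the y ∈ F_11 with f(x, y) ≡ 0 and those with g(x, y) ≡ 0 (mod 11); the common zeros in that column are the intersection.
  x = 0: f ≡ 0 at y ∈ {10}; g ≡ 0 at y ∈ {0}; common: ∅.
  x = 1: f ≡ 0 at y ∈ {10}; g ≡ 0 at y ∈ {0}; common: ∅.
  x = 2: f ≡ 0 at y ∈ {10}; g ≡ 0 at y ∈ {0}; common: ∅.
  x = 3: f ≡ 0 at y ∈ {10}; g ≡ 0 at y ∈ {0}; common: ∅.
  x = 4: f ≡ 0 at y ∈ {10}; g ≡ 0 at y ∈ {0}; common: ∅.
  x = 5: f ≡ 0 at y ∈ {10}; g ≡ 0 at y ∈ {0}; common: ∅.
  x = 6: f ≡ 0 at y ∈ {10}; g ≡ 0 at y ∈ {0}; common: ∅.
  x = 7: f ≡ 0 at y ∈ {10}; g ≡ 0 at y ∈ {0}; common: ∅.
  x = 8: f ≡ 0 at y ∈ {10}; g ≡ 0 at y ∈ {0}; common: ∅.
  x = 9: f ≡ 0 at y ∈ {10}; g ≡ 0 at y ∈ {0}; common: ∅.
  x = 10: f ≡ 0 at y ∈ {10}; g ≡ 0 at y ∈ {0}; common: ∅.
Collecting: common zeros = ∅, so the count is 0.
Comparison with the Bézout bound: 0 ≤ 1 = deg(f)·deg(g), as expected for curves with no common component (the affine F_11-count falls short of the bound because intersections may lie at infinity, over extension fields, or carry multiplicity).


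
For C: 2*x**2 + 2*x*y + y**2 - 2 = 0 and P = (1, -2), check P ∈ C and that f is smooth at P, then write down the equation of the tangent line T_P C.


Tangent line at P: -2*y - 4 = 0.

Step 1: f(1, -2) = 0, so P lies on C.
Step 2: partial derivatives
  f_x(x, y) = 4*x + 2*y, f_y(x, y) = 2*x + 2*y.
  f_x(P) = 0, f_y(P) = -2 (gradient nonzero, so P is smooth).
Step 3: tangent line at P: 0·(x − 1) + -2·(y − -2) = 0.
Expanding: -2*y - 4 = 0.


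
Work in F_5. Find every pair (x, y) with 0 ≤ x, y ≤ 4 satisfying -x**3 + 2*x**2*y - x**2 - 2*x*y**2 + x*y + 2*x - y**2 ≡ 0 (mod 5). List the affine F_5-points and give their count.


Affine F_5-points: {(0, 0), (1, 0), (1, 1), (3, 0), (3, 3), (4, 1), (4, 3)}; count = 7.

For each of the 25 pairs (x, y) ∈ F_5², evaluate f(x, y) mod 5. Record the zeros.
  x = 0: [0↦0, 1↦4, 2↦1, 3↦1, 4↦4]  zeros at y ∈ {0}
  x = 1: [0↦0, 1↦0, 2↦4, 3↦2, 4↦4]  zeros at y ∈ {0, 1}
  x = 2: [0↦2, 1↦2, 2↦2, 3↦2, 4↦2]  zeros at y ∈ ∅
  x = 3: [0↦0, 1↦4, 2↦4, 3↦0, 4↦2]  zeros at y ∈ {0, 3}
  x = 4: [0↦3, 1↦0, 2↦4, 3↦0, 4↦3]  zeros at y ∈ {1, 3}
Collecting zeros: affine points = {(0, 0), (1, 0), (1, 1), (3, 0), (3, 3), (4, 1), (4, 3)}.
Total count |C(F_5)_aff| = 7.


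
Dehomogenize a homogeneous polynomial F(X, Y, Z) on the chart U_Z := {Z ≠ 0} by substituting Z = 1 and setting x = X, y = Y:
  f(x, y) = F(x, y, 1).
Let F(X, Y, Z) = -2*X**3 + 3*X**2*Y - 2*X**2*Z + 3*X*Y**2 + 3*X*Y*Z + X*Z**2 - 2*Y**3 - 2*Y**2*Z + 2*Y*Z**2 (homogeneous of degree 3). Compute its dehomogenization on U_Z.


f(x, y) = -2*x**3 + 3*x**2*y - 2*x**2 + 3*x*y**2 + 3*x*y + x - 2*y**3 - 2*y**2 + 2*y

On U_Z we set Z = 1. Each monomial c·X^i·Y^j·Z^k in F becomes c·x^i·y^j·1^k = c·x^i·y^j.
Substituting Z = 1: F(X, Y, 1) = -2*x**3 + 3*x**2*y - 2*x**2 + 3*x*y**2 + 3*x*y + x - 2*y**3 - 2*y**2 + 2*y.
Note: deg(f) ≤ deg(F) = 3; strict inequality happens when F is divisible by Z (lost terms).


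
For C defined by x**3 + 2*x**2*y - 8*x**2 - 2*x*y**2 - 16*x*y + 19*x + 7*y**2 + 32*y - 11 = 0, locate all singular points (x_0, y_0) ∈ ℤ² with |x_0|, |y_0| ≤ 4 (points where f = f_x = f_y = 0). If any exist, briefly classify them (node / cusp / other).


Singular points: {(3, -1)}; classification: node.

Compute partial derivatives:
  f_x = 3*x**2 + 4*x*y - 16*x - 2*y**2 - 16*y + 19.
  f_y = 2*x**2 - 4*x*y - 16*x + 14*y + 32.
Scan x_0 ∈ {−4, ..., 4}. For each x_0, f_y(x_0, y) is a polynomial in y; find its integer roots y ∈ {−4, ..., 4}, then test f_x and f at those candidates.
  x = -4: f_y(-4, y) = 30*y + 128; no integer root y with |y| ≤ 4.
  x = -3: f_y(-3, y) = 26*y + 98; no integer root y with |y| ≤ 4.
  x = -2: f_y(-2, y) = 22*y + 72; no integer root y with |y| ≤ 4.
  x = -1: f_y(-1, y) = 18*y + 50; no integer root y with |y| ≤ 4.
  x = 0: f_y(0, y) = 14*y + 32; no integer root y with |y| ≤ 4.
  x = 1: f_y(1, y) = 10*y + 18; no integer root y with |y| ≤ 4.
  x = 2: f_y(2, y) = 6*y + 8; no integer root y with |y| ≤ 4.
  x = 3: f_y(3, y) = 2*y + 2; vanishes at y ∈ {-1}. (3, -1): f_x = 0, f = 0 — SINGULAR.
  x = 4: f_y(4, y) = -2*y; vanishes at y ∈ {0}. (4, 0): f_x = 3 ≠ 0.
Only singular point on the grid: (3, -1).
Classify: substitute x = 3 + u, y = -1 + v and expand: f = u**3 + 2*u**2*v - u**2 - 2*u*v**2 + v**2.
No constant or linear terms (consistent with a singular point). Quadratic part: -u**2 + v**2. Cubic part: u**3 + 2*u**2*v - 2*u*v**2.
The quadratic part v**2 - u**2 = (v − u)(v + u) splits into two distinct linear factors, so there are two distinct tangent lines y − -1 = ±(x − 3) — this is a node (ordinary double point).
Classification: node.


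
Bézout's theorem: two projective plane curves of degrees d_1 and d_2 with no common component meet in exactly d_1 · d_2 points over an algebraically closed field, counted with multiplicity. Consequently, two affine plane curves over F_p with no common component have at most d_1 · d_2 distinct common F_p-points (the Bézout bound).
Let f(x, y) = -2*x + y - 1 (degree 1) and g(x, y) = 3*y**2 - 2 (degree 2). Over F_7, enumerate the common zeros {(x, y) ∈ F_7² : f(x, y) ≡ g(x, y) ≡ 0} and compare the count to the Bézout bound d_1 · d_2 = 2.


Common zeros: ∅; count = 0; Bézout bound = 2.

deg(f) = 1, deg(g) = 2, so Bézout bound = 2.
Scan x ∈ F_7. For each x, list the y ∈ F_7 with f(x, y) ≡ 0 and those with g(x, y) ≡ 0 (mod 7); the common zeros in that column are the intersection.
  x = 0: f ≡ 0 at y ∈ {1}; g ≡ 0 at y ∈ ∅; common: ∅.
  x = 1: f ≡ 0 at y ∈ {3}; g ≡ 0 at y ∈ ∅; common: ∅.
  x = 2: f ≡ 0 at y ∈ {5}; g ≡ 0 at y ∈ ∅; common: ∅.
  x = 3: f ≡ 0 at y ∈ {0}; g ≡ 0 at y ∈ ∅; common: ∅.
  x = 4: f ≡ 0 at y ∈ {2}; g ≡ 0 at y ∈ ∅; common: ∅.
  x = 5: f ≡ 0 at y ∈ {4}; g ≡ 0 at y ∈ ∅; common: ∅.
  x = 6: f ≡ 0 at y ∈ {6}; g ≡ 0 at y ∈ ∅; common: ∅.
Collecting: common zeros = ∅, so the count is 0.
Comparison with the Bézout bound: 0 ≤ 2 = deg(f)·deg(g), as expected for curves with no common component (the affine F_7-count falls short of the bound because intersections may lie at infinity, over extension fields, or carry multiplicity).


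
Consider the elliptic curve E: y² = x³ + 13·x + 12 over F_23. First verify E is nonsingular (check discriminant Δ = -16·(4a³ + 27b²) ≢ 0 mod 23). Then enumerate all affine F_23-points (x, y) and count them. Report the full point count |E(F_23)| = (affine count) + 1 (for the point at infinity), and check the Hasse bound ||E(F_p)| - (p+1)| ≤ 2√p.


Affine points = {(0, 9), (0, 14), (1, 7), (1, 16), (2, 0), (3, 3), (3, 20), (4, 6), (4, 17), (5, 8), (5, 15), (7, 3), (7, 20), (13, 3), (13, 20), (18, 11), (18, 12), (21, 1), (21, 22)}; affine count = 19; |E(F_23)| = 20.

Discriminant check: Δ ∝ 4a³ + 27b² = 4·13³ + 27·12² = 4·2197 + 27·144 ≡ 3 (mod 23). Nonzero ⇒ E is nonsingular.
For each x ∈ F_23, compute rhs = x³ + 13·x + 12 mod 23, then count y ∈ F_23 with y² ≡ rhs.
  x = 0: rhs = 12, matching y values: 9, 14 (2 points).
  x = 1: rhs = 3, matching y values: 7, 16 (2 points).
  x = 2: rhs = 0, matching y values: 0 (1 points).
  x = 3: rhs = 9, matching y values: 3, 20 (2 points).
  x = 4: rhs = 13, matching y values: 6, 17 (2 points).
  x = 5: rhs = 18, matching y values: 8, 15 (2 points).
  x = 6: rhs = 7, matching y values: none (0 points).
  x = 7: rhs = 9, matching y values: 3, 20 (2 points).
  x = 8: rhs = 7, matching y values: none (0 points).
  x = 9: rhs = 7, matching y values: none (0 points).
  x = 10: rhs = 15, matching y values: none (0 points).
  x = 11: rhs = 14, matching y values: none (0 points).
  x = 12: rhs = 10, matching y values: none (0 points).
  x = 13: rhs = 9, matching y values: 3, 20 (2 points).
  x = 14: rhs = 17, matching y values: none (0 points).
  x = 15: rhs = 17, matching y values: none (0 points).
  x = 16: rhs = 15, matching y values: none (0 points).
  x = 17: rhs = 17, matching y values: none (0 points).
  x = 18: rhs = 6, matching y values: 11, 12 (2 points).
  x = 19: rhs = 11, matching y values: none (0 points).
  x = 20: rhs = 15, matching y values: none (0 points).
  x = 21: rhs = 1, matching y values: 1, 22 (2 points).
  x = 22: rhs = 21, matching y values: none (0 points).
Total affine count: 19.
Full point count |E(F_23)| = 19 + 1 = 20.
Hasse bound: |20 − (23+1)| = |-4| = 4 ≤ 2√23 ≈ 9.5917 ✓.


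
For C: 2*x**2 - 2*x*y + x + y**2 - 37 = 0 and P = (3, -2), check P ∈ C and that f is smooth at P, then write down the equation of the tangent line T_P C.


Tangent line at P: 17*x - 10*y - 71 = 0.

Step 1: f(3, -2) = 0, so P lies on C.
Step 2: partial derivatives
  f_x(x, y) = 4*x - 2*y + 1, f_y(x, y) = -2*x + 2*y.
  f_x(P) = 17, f_y(P) = -10 (gradient nonzero, so P is smooth).
Step 3: tangent line at P: 17·(x − 3) + -10·(y − -2) = 0.
Expanding: 17*x - 10*y - 71 = 0.


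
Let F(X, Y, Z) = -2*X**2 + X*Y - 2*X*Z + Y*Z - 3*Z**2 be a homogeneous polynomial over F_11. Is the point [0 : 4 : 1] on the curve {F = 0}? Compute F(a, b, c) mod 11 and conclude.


F(0,4,1) ≡ 1 (mod 11); P is NOT on the curve.

Evaluate F(0, 4, 1) term-by-term (mod 11).
  -2*X**2 ↦ -2·0·1·1 = 0
  X*Y ↦ 1·0·4·1 = 0
  -2*X*Z ↦ -2·0·1·1 = 0
  Y*Z ↦ 1·1·4·1 = 4
  -3*Z**2 ↦ -3·1·1·1 = -3
Sum: F(0, 4, 1) = (0) + (0) + (0) + (4) + (-3) = 1.
Reducing mod 11: 1 ≡ 1 (mod 11).
Since F(a, b, c) ≡ 1 ≠ 0 (mod 11), P does NOT lie on the curve.


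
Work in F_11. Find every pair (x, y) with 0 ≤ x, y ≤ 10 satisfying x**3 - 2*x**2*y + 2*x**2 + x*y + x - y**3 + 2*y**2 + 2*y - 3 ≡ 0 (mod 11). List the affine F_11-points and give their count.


Affine F_11-points: {(0, 1), (2, 4), (2, 10), (3, 1), (4, 7), (4, 8), (4, 9), (6, 8), (8, 1)}; count = 9.

For each of the 121 pairs (x, y) ∈ F_11², evaluate f(x, y) mod 11. Record the zeros.
  x = 0: [0↦8, 1↦0, 2↦1, 3↦5, 4↦6, 5↦9, 6↦8, 7↦8, 8↦3, 9↦9, 10↦9]  zeros at y ∈ {1}
  x = 1: [0↦1, 1↦3, 2↦3, 3↦6, 4↦6, 5↦8, 6↦6, 7↦5, 8↦10, 9↦4, 10↦3]  zeros at y ∈ ∅
  x = 2: [0↦4, 1↦1, 2↦7, 3↦5, 4↦0, 5↦8, 6↦1, 7↦6, 8↦6, 9↦6, 10↦0]  zeros at y ∈ {4, 10}
  x = 3: [0↦1, 1↦0, 2↦8, 3↦8, 4↦5, 5↦4, 6↦10, 7↦6, 8↦8, 9↦10, 10↦6]  zeros at y ∈ {1}
  x = 4: [0↦9, 1↦6, 2↦1, 3↦10, 4↦5, 5↦2, 6↦6, 7↦0, 8↦0, 9↦0, 10↦5]  zeros at y ∈ {7, 8, 9}
  x = 5: [0↦1, 1↦3, 2↦3, 3↦6, 4↦6, 5↦8, 6↦6, 7↦5, 8↦10, 9↦4, 10↦3]  zeros at y ∈ ∅
  x = 6: [0↦5, 1↦8, 2↦9, 3↦2, 4↦3, 5↦6, 6↦5, 7↦5, 8↦0, 9↦6, 10↦6]  zeros at y ∈ {8}
  x = 7: [0↦5, 1↦5, 2↦3, 3↦4, 4↦2, 5↦2, 6↦9, 7↦6, 8↦9, 9↦1, 10↦9]  zeros at y ∈ ∅
  x = 8: [0↦7, 1↦0, 2↦2, 3↦7, 4↦9, 5↦2, 6↦2, 7↦3, 8↦10, 9↦6, 10↦7]  zeros at y ∈ {1}
  x = 9: [0↦6, 1↦10, 2↦1, 3↦6, 4↦8, 5↦1, 6↦1, 7↦2, 8↦9, 9↦5, 10↦6]  zeros at y ∈ ∅
  x = 10: [0↦8, 1↦8, 2↦6, 3↦7, 4↦5, 5↦5, 6↦1, 7↦9, 8↦1, 9↦4, 10↦1]  zeros at y ∈ ∅
Collecting zeros: affine points = {(0, 1), (2, 4), (2, 10), (3, 1), (4, 7), (4, 8), (4, 9), (6, 8), (8, 1)}.
Total count |C(F_11)_aff| = 9.


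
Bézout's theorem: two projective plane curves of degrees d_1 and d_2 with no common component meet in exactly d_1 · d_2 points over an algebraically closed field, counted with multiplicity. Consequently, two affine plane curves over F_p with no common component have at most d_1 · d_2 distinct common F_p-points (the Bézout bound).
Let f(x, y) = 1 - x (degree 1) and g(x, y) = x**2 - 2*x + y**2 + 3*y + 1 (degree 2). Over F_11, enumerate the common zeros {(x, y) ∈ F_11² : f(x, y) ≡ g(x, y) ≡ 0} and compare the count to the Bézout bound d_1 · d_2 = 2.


Common zeros: {(1, 0), (1, 8)}; count = 2; Bézout bound = 2.

deg(f) = 1, deg(g) = 2, so Bézout bound = 2.
Scan x ∈ F_11. For each x, list the y ∈ F_11 with f(x, y) ≡ 0 and those with g(x, y) ≡ 0 (mod 11); the common zeros in that column are the intersection.
  x = 0: f ≡ 0 at y ∈ ∅; g ≡ 0 at y ∈ {2, 6}; common: ∅.
  x = 1: f ≡ 0 at y ∈ {0, 1, 2, 3, 4, 5, 6, 7, 8, 9, 10}; g ≡ 0 at y ∈ {0, 8}; common: {0, 8}.
  x = 2: f ≡ 0 at y ∈ ∅; g ≡ 0 at y ∈ {2, 6}; common: ∅.
  x = 3: f ≡ 0 at y ∈ ∅; g ≡ 0 at y ∈ {3, 5}; common: ∅.
  x = 4: f ≡ 0 at y ∈ ∅; g ≡ 0 at y ∈ ∅; common: ∅.
  x = 5: f ≡ 0 at y ∈ ∅; g ≡ 0 at y ∈ {4}; common: ∅.
  x = 6: f ≡ 0 at y ∈ ∅; g ≡ 0 at y ∈ ∅; common: ∅.
  x = 7: f ≡ 0 at y ∈ ∅; g ≡ 0 at y ∈ ∅; common: ∅.
  x = 8: f ≡ 0 at y ∈ ∅; g ≡ 0 at y ∈ {4}; common: ∅.
  x = 9: f ≡ 0 at y ∈ ∅; g ≡ 0 at y ∈ ∅; common: ∅.
  x = 10: f ≡ 0 at y ∈ ∅; g ≡ 0 at y ∈ {3, 5}; common: ∅.
Collecting: common zeros = {(1, 0), (1, 8)}, so the count is 2.
Comparison with the Bézout bound: 2 ≤ 2 = deg(f)·deg(g), as expected for curves with no common component (the bound is attained).


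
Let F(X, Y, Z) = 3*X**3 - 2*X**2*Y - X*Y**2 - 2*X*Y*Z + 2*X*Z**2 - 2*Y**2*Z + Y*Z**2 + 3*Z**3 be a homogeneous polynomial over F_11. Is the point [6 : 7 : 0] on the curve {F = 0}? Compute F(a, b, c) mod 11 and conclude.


F(6,7,0) ≡ 4 (mod 11); P is NOT on the curve.

Evaluate F(6, 7, 0) term-by-term (mod 11).
  3*X**3 ↦ 3·216·1·1 = 648
  -2*X**2*Y ↦ -2·36·7·1 = -504
  -X*Y**2 ↦ -1·6·49·1 = -294
  -2*X*Y*Z ↦ -2·6·7·0 = 0
  2*X*Z**2 ↦ 2·6·1·0 = 0
  -2*Y**2*Z ↦ -2·1·49·0 = 0
  Y*Z**2 ↦ 1·1·7·0 = 0
  3*Z**3 ↦ 3·1·1·0 = 0
Sum: F(6, 7, 0) = (648) + (-504) + (-294) + (0) + (0) + (0) + (0) + (0) = -150.
Reducing mod 11: -150 ≡ 4 (mod 11).
Since F(a, b, c) ≡ 4 ≠ 0 (mod 11), P does NOT lie on the curve.


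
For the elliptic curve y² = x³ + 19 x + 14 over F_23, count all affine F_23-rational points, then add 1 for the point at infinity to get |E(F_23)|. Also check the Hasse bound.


Affine points = {(3, 11), (3, 12), (4, 4), (4, 19), (5, 2), (5, 21), (10, 10), (10, 13), (11, 6), (11, 17), (17, 11), (17, 12), (18, 1), (18, 22), (19, 9), (19, 14)}; affine count = 16; |E(F_23)| = 17.

Discriminant check: Δ ∝ 4a³ + 27b² = 4·19³ + 27·14² = 4·6859 + 27·196 ≡ 22 (mod 23). Nonzero ⇒ E is nonsingular.
For each x ∈ F_23, compute rhs = x³ + 19·x + 14 mod 23, then count y ∈ F_23 with y² ≡ rhs.
  x = 0: rhs = 14, matching y values: none (0 points).
  x = 1: rhs = 11, matching y values: none (0 points).
  x = 2: rhs = 14, matching y values: none (0 points).
  x = 3: rhs = 6, matching y values: 11, 12 (2 points).
  x = 4: rhs = 16, matching y values: 4, 19 (2 points).
  x = 5: rhs = 4, matching y values: 2, 21 (2 points).
  x = 6: rhs = 22, matching y values: none (0 points).
  x = 7: rhs = 7, matching y values: none (0 points).
  x = 8: rhs = 11, matching y values: none (0 points).
  x = 9: rhs = 17, matching y values: none (0 points).
  x = 10: rhs = 8, matching y values: 10, 13 (2 points).
  x = 11: rhs = 13, matching y values: 6, 17 (2 points).
  x = 12: rhs = 15, matching y values: none (0 points).
  x = 13: rhs = 20, matching y values: none (0 points).
  x = 14: rhs = 11, matching y values: none (0 points).
  x = 15: rhs = 17, matching y values: none (0 points).
  x = 16: rhs = 21, matching y values: none (0 points).
  x = 17: rhs = 6, matching y values: 11, 12 (2 points).
  x = 18: rhs = 1, matching y values: 1, 22 (2 points).
  x = 19: rhs = 12, matching y values: 9, 14 (2 points).
  x = 20: rhs = 22, matching y values: none (0 points).
  x = 21: rhs = 14, matching y values: none (0 points).
  x = 22: rhs = 17, matching y values: none (0 points).
Total affine count: 16.
Full point count |E(F_23)| = 16 + 1 = 17.
Hasse bound: |17 − (23+1)| = |-7| = 7 ≤ 2√23 ≈ 9.5917 ✓.


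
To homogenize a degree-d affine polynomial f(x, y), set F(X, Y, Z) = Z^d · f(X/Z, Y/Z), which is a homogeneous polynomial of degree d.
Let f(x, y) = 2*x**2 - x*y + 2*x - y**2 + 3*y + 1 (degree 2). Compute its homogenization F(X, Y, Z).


F(X, Y, Z) = 2*X**2 - X*Y + 2*X*Z - Y**2 + 3*Y*Z + Z**2

deg(f) = 2.
Substitute x = X/Z, y = Y/Z into f, then multiply by Z^2.
  monomial 2·x^2·y^0 ↦ 2·X^2·Y^0·Z^0.
  monomial -1·x^1·y^1 ↦ -1·X^1·Y^1·Z^0.
  monomial 2·x^1·y^0 ↦ 2·X^1·Y^0·Z^1.
  monomial -1·x^0·y^2 ↦ -1·X^0·Y^2·Z^0.
  monomial 3·x^0·y^1 ↦ 3·X^0·Y^1·Z^1.
  monomial 1·x^0·y^0 ↦ 1·X^0·Y^0·Z^2.
Collecting: F(X, Y, Z) = 2*X**2 - X*Y + 2*X*Z - Y**2 + 3*Y*Z + Z**2.


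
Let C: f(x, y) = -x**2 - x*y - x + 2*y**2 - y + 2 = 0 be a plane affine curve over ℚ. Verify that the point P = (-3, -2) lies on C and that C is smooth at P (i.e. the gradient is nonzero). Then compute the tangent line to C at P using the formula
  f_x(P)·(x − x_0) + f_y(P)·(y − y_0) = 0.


Tangent line at P: 7*x - 6*y + 9 = 0.

Step 1: f(-3, -2) = 0, so P lies on C.
Step 2: partial derivatives
  f_x(x, y) = -2*x - y - 1, f_y(x, y) = -x + 4*y - 1.
  f_x(P) = 7, f_y(P) = -6 (gradient nonzero, so P is smooth).
Step 3: tangent line at P: 7·(x − -3) + -6·(y − -2) = 0.
Expanding: 7*x - 6*y + 9 = 0.


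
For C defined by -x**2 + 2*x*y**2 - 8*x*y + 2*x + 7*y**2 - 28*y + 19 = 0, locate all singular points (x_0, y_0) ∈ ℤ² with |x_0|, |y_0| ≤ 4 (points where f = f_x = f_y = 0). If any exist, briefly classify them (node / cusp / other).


Singular points: {(-3, 2)}; classification: node.

Compute partial derivatives:
  f_x = -2*x + 2*y**2 - 8*y + 2.
  f_y = 4*x*y - 8*x + 14*y - 28.
Scan x_0 ∈ {−4, ..., 4}. For each x_0, f_y(x_0, y) is a polynomial in y; find its integer roots y ∈ {−4, ..., 4}, then test f_x and f at those candidates.
  x = -4: f_y(-4, y) = 4 - 2*y; vanishes at y ∈ {2}. (-4, 2): f_x = 2 ≠ 0.
  x = -3: f_y(-3, y) = 2*y - 4; vanishes at y ∈ {2}. (-3, 2): f_x = 0, f = 0 — SINGULAR.
  x = -2: f_y(-2, y) = 6*y - 12; vanishes at y ∈ {2}. (-2, 2): f_x = -2 ≠ 0.
  x = -1: f_y(-1, y) = 10*y - 20; vanishes at y ∈ {2}. (-1, 2): f_x = -4 ≠ 0.
  x = 0: f_y(0, y) = 14*y - 28; vanishes at y ∈ {2}. (0, 2): f_x = -6 ≠ 0.
  x = 1: f_y(1, y) = 18*y - 36; vanishes at y ∈ {2}. (1, 2): f_x = -8 ≠ 0.
  x = 2: f_y(2, y) = 22*y - 44; vanishes at y ∈ {2}. (2, 2): f_x = -10 ≠ 0.
  x = 3: f_y(3, y) = 26*y - 52; vanishes at y ∈ {2}. (3, 2): f_x = -12 ≠ 0.
  x = 4: f_y(4, y) = 30*y - 60; vanishes at y ∈ {2}. (4, 2): f_x = -14 ≠ 0.
Only singular point on the grid: (-3, 2).
Classify: substitute x = -3 + u, y = 2 + v and expand: f = -u**2 + 2*u*v**2 + v**2.
No constant or linear terms (consistent with a singular point). Quadratic part: -u**2 + v**2. Cubic part: 2*u*v**2.
The quadratic part v**2 - u**2 = (v − u)(v + u) splits into two distinct linear factors, so there are two distinct tangent lines y − 2 = ±(x − -3) — this is a node (ordinary double point).
Classification: node.


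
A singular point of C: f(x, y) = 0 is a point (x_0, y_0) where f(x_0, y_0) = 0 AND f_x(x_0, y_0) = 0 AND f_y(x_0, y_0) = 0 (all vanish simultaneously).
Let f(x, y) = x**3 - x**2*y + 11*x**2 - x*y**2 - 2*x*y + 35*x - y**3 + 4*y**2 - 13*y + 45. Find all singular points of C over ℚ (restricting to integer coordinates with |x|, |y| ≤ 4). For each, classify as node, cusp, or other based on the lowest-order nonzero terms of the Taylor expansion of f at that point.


Singular points: {(-3, 2)}; classification: cusp.

Compute partial derivatives:
  f_x = 3*x**2 - 2*x*y + 22*x - y**2 - 2*y + 35.
  f_y = -x**2 - 2*x*y - 2*x - 3*y**2 + 8*y - 13.
Scan x_0 ∈ {−4, ..., 4}. For each x_0, f_y(x_0, y) is a polynomial in y; find its integer roots y ∈ {−4, ..., 4}, then test f_x and f at those candidates.
  x = -4: f_y(-4, y) = -3*y**2 + 16*y - 21; vanishes at y ∈ {3}. (-4, 3): f_x = 4 ≠ 0.
  x = -3: f_y(-3, y) = -3*y**2 + 14*y - 16; vanishes at y ∈ {2}. (-3, 2): f_x = 0, f = 0 — SINGULAR.
  x = -2: f_y(-2, y) = -3*y**2 + 12*y - 13; no integer root y with |y| ≤ 4.
  x = -1: f_y(-1, y) = -3*y**2 + 10*y - 12; no integer root y with |y| ≤ 4.
  x = 0: f_y(0, y) = -3*y**2 + 8*y - 13; no integer root y with |y| ≤ 4.
  x = 1: f_y(1, y) = -3*y**2 + 6*y - 16; no integer root y with |y| ≤ 4.
  x = 2: f_y(2, y) = -3*y**2 + 4*y - 21; no integer root y with |y| ≤ 4.
  x = 3: f_y(3, y) = -3*y**2 + 2*y - 28; no integer root y with |y| ≤ 4.
  x = 4: f_y(4, y) = -3*y**2 - 37; no integer root y with |y| ≤ 4.
Only singular point on the grid: (-3, 2).
Classify: substitute x = -3 + u, y = 2 + v and expand: f = u**3 - u**2*v - u*v**2 - v**3 + v**2.
No constant or linear terms (consistent with a singular point). Quadratic part: v**2. Cubic part: u**3 - u**2*v - u*v**2 - v**3.
The quadratic part v**2 is a perfect square, so there is a single (double) tangent line v = 0, i.e. y = 2. Restricting the cubic part to that line (v = 0) leaves u**3 ≠ 0, so f is not divisible by v and the branch is v² ≈ -u**3 to lowest order — this is a cusp.
Classification: cusp.


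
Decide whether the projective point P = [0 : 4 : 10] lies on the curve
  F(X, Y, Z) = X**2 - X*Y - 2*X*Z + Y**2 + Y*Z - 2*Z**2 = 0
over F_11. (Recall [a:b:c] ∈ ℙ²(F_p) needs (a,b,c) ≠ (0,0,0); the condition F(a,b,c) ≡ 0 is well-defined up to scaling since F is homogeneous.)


F(0,4,10) ≡ 10 (mod 11); P is NOT on the curve.

Evaluate F(0, 4, 10) term-by-term (mod 11).
  X**2 ↦ 1·0·1·1 = 0
  -X*Y ↦ -1·0·4·1 = 0
  -2*X*Z ↦ -2·0·1·10 = 0
  Y**2 ↦ 1·1·16·1 = 16
  Y*Z ↦ 1·1·4·10 = 40
  -2*Z**2 ↦ -2·1·1·100 = -200
Sum: F(0, 4, 10) = (0) + (0) + (0) + (16) + (40) + (-200) = -144.
Reducing mod 11: -144 ≡ 10 (mod 11).
Since F(a, b, c) ≡ 10 ≠ 0 (mod 11), P does NOT lie on the curve.


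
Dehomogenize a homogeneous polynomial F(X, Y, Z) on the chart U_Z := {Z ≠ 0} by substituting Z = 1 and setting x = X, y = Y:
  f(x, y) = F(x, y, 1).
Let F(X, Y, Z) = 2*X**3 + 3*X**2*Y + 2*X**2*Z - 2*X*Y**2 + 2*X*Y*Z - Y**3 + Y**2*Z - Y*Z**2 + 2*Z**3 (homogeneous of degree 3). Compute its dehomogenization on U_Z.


f(x, y) = 2*x**3 + 3*x**2*y + 2*x**2 - 2*x*y**2 + 2*x*y - y**3 + y**2 - y + 2

On U_Z we set Z = 1. Each monomial c·X^i·Y^j·Z^k in F becomes c·x^i·y^j·1^k = c·x^i·y^j.
Substituting Z = 1: F(X, Y, 1) = 2*x**3 + 3*x**2*y + 2*x**2 - 2*x*y**2 + 2*x*y - y**3 + y**2 - y + 2.
Note: deg(f) ≤ deg(F) = 3; strict inequality happens when F is divisible by Z (lost terms).


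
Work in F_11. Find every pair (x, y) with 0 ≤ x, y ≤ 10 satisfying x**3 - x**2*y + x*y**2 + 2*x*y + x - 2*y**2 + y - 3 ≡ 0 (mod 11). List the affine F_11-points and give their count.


Affine F_11-points: {(1, 1), (2, 4), (5, 5), (5, 7), (8, 0), (8, 6)}; count = 6.

For each of the 121 pairs (x, y) ∈ F_11², evaluate f(x, y) mod 11. Record the zeros.
  x = 0: [0↦8, 1↦7, 2↦2, 3↦4, 4↦2, 5↦7, 6↦8, 7↦5, 8↦9, 9↦9, 10↦5]  zeros at y ∈ ∅
  x = 1: [0↦10, 1↦0, 2↦10, 3↦7, 4↦2, 5↦6, 6↦8, 7↦8, 8↦6, 9↦2, 10↦7]  zeros at y ∈ {1}
  x = 2: [0↦7, 1↦8, 2↦9, 3↦10, 4↦0, 5↦1, 6↦2, 7↦3, 8↦4, 9↦5, 10↦6]  zeros at y ∈ {4}
  x = 3: [0↦5, 1↦4, 2↦5, 3↦8, 4↦2, 5↦9, 6↦7, 7↦7, 8↦9, 9↦2, 10↦8]  zeros at y ∈ ∅
  x = 4: [0↦10, 1↦5, 2↦4, 3↦7, 4↦3, 5↦3, 6↦7, 7↦4, 8↦5, 9↦10, 10↦8]  zeros at y ∈ ∅
  x = 5: [0↦6, 1↦6, 2↦1, 3↦2, 4↦9, 5↦0, 6↦8, 7↦0, 8↦9, 9↦2, 10↦1]  zeros at y ∈ {5, 7}
  x = 6: [0↦10, 1↦2, 2↦2, 3↦10, 4↦4, 5↦6, 6↦5, 7↦1, 8↦5, 9↦6, 10↦4]  zeros at y ∈ ∅
  x = 7: [0↦6, 1↦10, 2↦2, 3↦4, 4↦5, 5↦5, 6↦4, 7↦2, 8↦10, 9↦6, 10↦1]  zeros at y ∈ ∅
  x = 8: [0↦0, 1↦3, 2↦7, 3↦1, 4↦7, 5↦3, 6↦0, 7↦9, 8↦8, 9↦8, 10↦9]  zeros at y ∈ {0, 6}
  x = 9: [0↦9, 1↦9, 2↦1, 3↦7, 4↦5, 5↦6, 6↦10, 7↦6, 8↦5, 9↦7, 10↦1]  zeros at y ∈ ∅
  x = 10: [0↦6, 1↦1, 2↦1, 3↦6, 4↦5, 5↦9, 6↦7, 7↦10, 8↦7, 9↦9, 10↦5]  zeros at y ∈ ∅
Collecting zeros: affine points = {(1, 1), (2, 4), (5, 5), (5, 7), (8, 0), (8, 6)}.
Total count |C(F_11)_aff| = 6.


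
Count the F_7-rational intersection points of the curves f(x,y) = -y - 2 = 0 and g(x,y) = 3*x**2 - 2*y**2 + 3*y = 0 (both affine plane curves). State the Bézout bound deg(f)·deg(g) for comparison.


Common zeros: {(0, 5)}; count = 1; Bézout bound = 2.

deg(f) = 1, deg(g) = 2, so Bézout bound = 2.
Scan x ∈ F_7. For each x, list the y ∈ F_7 with f(x, y) ≡ 0 and those with g(x, y) ≡ 0 (mod 7); the common zeros in that column are the intersection.
  x = 0: f ≡ 0 at y ∈ {5}; g ≡ 0 at y ∈ {0, 5}; common: {5}.
  x = 1: f ≡ 0 at y ∈ {5}; g ≡ 0 at y ∈ ∅; common: ∅.
  x = 2: f ≡ 0 at y ∈ {5}; g ≡ 0 at y ∈ {6}; common: ∅.
  x = 3: f ≡ 0 at y ∈ {5}; g ≡ 0 at y ∈ {1, 4}; common: ∅.
  x = 4: f ≡ 0 at y ∈ {5}; g ≡ 0 at y ∈ {1, 4}; common: ∅.
  x = 5: f ≡ 0 at y ∈ {5}; g ≡ 0 at y ∈ {6}; common: ∅.
  x = 6: f ≡ 0 at y ∈ {5}; g ≡ 0 at y ∈ ∅; common: ∅.
Collecting: common zeros = {(0, 5)}, so the count is 1.
Comparison with the Bézout bound: 1 ≤ 2 = deg(f)·deg(g), as expected for curves with no common component (the affine F_7-count falls short of the bound because intersections may lie at infinity, over extension fields, or carry multiplicity).


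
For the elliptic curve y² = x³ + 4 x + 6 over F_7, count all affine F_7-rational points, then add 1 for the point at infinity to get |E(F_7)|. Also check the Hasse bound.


Affine points = {(1, 2), (1, 5), (2, 1), (2, 6), (4, 3), (4, 4), (5, 2), (5, 5), (6, 1), (6, 6)}; affine count = 10; |E(F_7)| = 11.

Discriminant check: Δ ∝ 4a³ + 27b² = 4·4³ + 27·6² = 4·64 + 27·36 ≡ 3 (mod 7). Nonzero ⇒ E is nonsingular.
For each x ∈ F_7, compute rhs = x³ + 4·x + 6 mod 7, then count y ∈ F_7 with y² ≡ rhs.
  x = 0: rhs = 6, matching y values: none (0 points).
  x = 1: rhs = 4, matching y values: 2, 5 (2 points).
  x = 2: rhs = 1, matching y values: 1, 6 (2 points).
  x = 3: rhs = 3, matching y values: none (0 points).
  x = 4: rhs = 2, matching y values: 3, 4 (2 points).
  x = 5: rhs = 4, matching y values: 2, 5 (2 points).
  x = 6: rhs = 1, matching y values: 1, 6 (2 points).
Total affine count: 10.
Full point count |E(F_7)| = 10 + 1 = 11.
Hasse bound: |11 − (7+1)| = |3| = 3 ≤ 2√7 ≈ 5.2915 ✓.


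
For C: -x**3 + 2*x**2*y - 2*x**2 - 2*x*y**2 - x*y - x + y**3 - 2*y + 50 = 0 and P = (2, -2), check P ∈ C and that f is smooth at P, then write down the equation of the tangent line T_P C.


Tangent line at P: -43*x + 32*y + 150 = 0.

Step 1: f(2, -2) = 0, so P lies on C.
Step 2: partial derivatives
  f_x(x, y) = -3*x**2 + 4*x*y - 4*x - 2*y**2 - y - 1, f_y(x, y) = 2*x**2 - 4*x*y - x + 3*y**2 - 2.
  f_x(P) = -43, f_y(P) = 32 (gradient nonzero, so P is smooth).
Step 3: tangent line at P: -43·(x − 2) + 32·(y − -2) = 0.
Expanding: -43*x + 32*y + 150 = 0.


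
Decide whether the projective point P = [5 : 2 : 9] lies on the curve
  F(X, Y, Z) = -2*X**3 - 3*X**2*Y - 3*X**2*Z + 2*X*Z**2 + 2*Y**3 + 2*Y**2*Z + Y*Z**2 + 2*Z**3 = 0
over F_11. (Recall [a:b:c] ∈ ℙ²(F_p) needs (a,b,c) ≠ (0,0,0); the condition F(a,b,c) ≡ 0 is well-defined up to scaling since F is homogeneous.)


F(5,2,9) ≡ 2 (mod 11); P is NOT on the curve.

Evaluate F(5, 2, 9) term-by-term (mod 11).
  -2*X**3 ↦ -2·125·1·1 = -250
  -3*X**2*Y ↦ -3·25·2·1 = -150
  -3*X**2*Z ↦ -3·25·1·9 = -675
  2*X*Z**2 ↦ 2·5·1·81 = 810
  2*Y**3 ↦ 2·1·8·1 = 16
  2*Y**2*Z ↦ 2·1·4·9 = 72
  Y*Z**2 ↦ 1·1·2·81 = 162
  2*Z**3 ↦ 2·1·1·729 = 1458
Sum: F(5, 2, 9) = (-250) + (-150) + (-675) + (810) + (16) + (72) + (162) + (1458) = 1443.
Reducing mod 11: 1443 ≡ 2 (mod 11).
Since F(a, b, c) ≡ 2 ≠ 0 (mod 11), P does NOT lie on the curve.


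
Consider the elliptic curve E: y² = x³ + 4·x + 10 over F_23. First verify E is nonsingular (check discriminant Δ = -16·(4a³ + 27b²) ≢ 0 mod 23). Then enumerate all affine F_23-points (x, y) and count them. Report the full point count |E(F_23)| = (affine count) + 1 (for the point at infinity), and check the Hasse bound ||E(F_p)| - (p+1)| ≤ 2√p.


Affine points = {(2, 7), (2, 16), (3, 7), (3, 16), (7, 6), (7, 17), (8, 5), (8, 18), (9, 4), (9, 19), (14, 2), (14, 21), (15, 8), (15, 15), (17, 0), (18, 7), (18, 16)}; affine count = 17; |E(F_23)| = 18.

Discriminant check: Δ ∝ 4a³ + 27b² = 4·4³ + 27·10² = 4·64 + 27·100 ≡ 12 (mod 23). Nonzero ⇒ E is nonsingular.
For each x ∈ F_23, compute rhs = x³ + 4·x + 10 mod 23, then count y ∈ F_23 with y² ≡ rhs.
  x = 0: rhs = 10, matching y values: none (0 points).
  x = 1: rhs = 15, matching y values: none (0 points).
  x = 2: rhs = 3, matching y values: 7, 16 (2 points).
  x = 3: rhs = 3, matching y values: 7, 16 (2 points).
  x = 4: rhs = 21, matching y values: none (0 points).
  x = 5: rhs = 17, matching y values: none (0 points).
  x = 6: rhs = 20, matching y values: none (0 points).
  x = 7: rhs = 13, matching y values: 6, 17 (2 points).
  x = 8: rhs = 2, matching y values: 5, 18 (2 points).
  x = 9: rhs = 16, matching y values: 4, 19 (2 points).
  x = 10: rhs = 15, matching y values: none (0 points).
  x = 11: rhs = 5, matching y values: none (0 points).
  x = 12: rhs = 15, matching y values: none (0 points).
  x = 13: rhs = 5, matching y values: none (0 points).
  x = 14: rhs = 4, matching y values: 2, 21 (2 points).
  x = 15: rhs = 18, matching y values: 8, 15 (2 points).
  x = 16: rhs = 7, matching y values: none (0 points).
  x = 17: rhs = 0, matching y values: 0 (1 points).
  x = 18: rhs = 3, matching y values: 7, 16 (2 points).
  x = 19: rhs = 22, matching y values: none (0 points).
  x = 20: rhs = 17, matching y values: none (0 points).
  x = 21: rhs = 17, matching y values: none (0 points).
  x = 22: rhs = 5, matching y values: none (0 points).
Total affine count: 17.
Full point count |E(F_23)| = 17 + 1 = 18.
Hasse bound: |18 − (23+1)| = |-6| = 6 ≤ 2√23 ≈ 9.5917 ✓.


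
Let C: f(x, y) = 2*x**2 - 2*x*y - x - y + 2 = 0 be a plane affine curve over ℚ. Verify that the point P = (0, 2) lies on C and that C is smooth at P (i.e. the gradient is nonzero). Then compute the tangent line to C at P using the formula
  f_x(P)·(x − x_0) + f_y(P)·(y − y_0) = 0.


Tangent line at P: -5*x - y + 2 = 0.

Step 1: f(0, 2) = 0, so P lies on C.
Step 2: partial derivatives
  f_x(x, y) = 4*x - 2*y - 1, f_y(x, y) = -2*x - 1.
  f_x(P) = -5, f_y(P) = -1 (gradient nonzero, so P is smooth).
Step 3: tangent line at P: -5·(x − 0) + -1·(y − 2) = 0.
Expanding: -5*x - y + 2 = 0.


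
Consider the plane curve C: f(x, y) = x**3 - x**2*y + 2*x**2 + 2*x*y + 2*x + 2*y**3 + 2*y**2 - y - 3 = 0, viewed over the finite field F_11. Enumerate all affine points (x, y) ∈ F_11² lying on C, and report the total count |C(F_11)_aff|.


Affine F_11-points: {(0, 1), (0, 3), (0, 6), (1, 6), (2, 9), (3, 6), (4, 10), (5, 10), (6, 0), (7, 5), (10, 10)}; count = 11.

For each of the 121 pairs (x, y) ∈ F_11², evaluate f(x, y) mod 11. Record the zeros.
  x = 0: [0↦8, 1↦0, 2↦8, 3↦0, 4↦10, 5↦6, 6↦0, 7↦4, 8↦8, 9↦2, 10↦9]  zeros at y ∈ {1, 3, 6}
  x = 1: [0↦2, 1↦6, 2↦4, 3↦8, 4↦8, 5↦5, 6↦0, 7↦5, 8↦10, 9↦5, 10↦2]  zeros at y ∈ {6}
  x = 2: [0↦6, 1↦9, 2↦6, 3↦9, 4↦8, 5↦4, 6↦9, 7↦2, 8↦6, 9↦0, 10↦7]  zeros at y ∈ {9}
  x = 3: [0↦4, 1↦4, 2↦9, 3↦9, 4↦5, 5↦9, 6↦0, 7↦1, 8↦2, 9↦4, 10↦8]  zeros at y ∈ {6}
  x = 4: [0↦2, 1↦8, 2↦8, 3↦3, 4↦5, 5↦4, 6↦1, 7↦8, 8↦4, 9↦1, 10↦0]  zeros at y ∈ {10}
  x = 5: [0↦6, 1↦5, 2↦9, 3↦8, 4↦3, 5↦6, 6↦7, 7↦7, 8↦7, 9↦8, 10↦0]  zeros at y ∈ {10}
  x = 6: [0↦0, 1↦1, 2↦7, 3↦8, 4↦5, 5↦10, 6↦2, 7↦4, 8↦6, 9↦9, 10↦3]  zeros at y ∈ {0}
  x = 7: [0↦1, 1↦2, 2↦8, 3↦9, 4↦6, 5↦0, 6↦3, 7↦5, 8↦7, 9↦10, 10↦4]  zeros at y ∈ {5}
  x = 8: [0↦4, 1↦3, 2↦7, 3↦6, 4↦1, 5↦4, 6↦5, 7↦5, 8↦5, 9↦6, 10↦9]  zeros at y ∈ ∅
  x = 9: [0↦4, 1↦10, 2↦10, 3↦5, 4↦7, 5↦6, 6↦3, 7↦10, 8↦6, 9↦3, 10↦2]  zeros at y ∈ ∅
  x = 10: [0↦7, 1↦7, 2↦1, 3↦1, 4↦8, 5↦1, 6↦3, 7↦4, 8↦5, 9↦7, 10↦0]  zeros at y ∈ {10}
Collecting zeros: affine points = {(0, 1), (0, 3), (0, 6), (1, 6), (2, 9), (3, 6), (4, 10), (5, 10), (6, 0), (7, 5), (10, 10)}.
Total count |C(F_11)_aff| = 11.


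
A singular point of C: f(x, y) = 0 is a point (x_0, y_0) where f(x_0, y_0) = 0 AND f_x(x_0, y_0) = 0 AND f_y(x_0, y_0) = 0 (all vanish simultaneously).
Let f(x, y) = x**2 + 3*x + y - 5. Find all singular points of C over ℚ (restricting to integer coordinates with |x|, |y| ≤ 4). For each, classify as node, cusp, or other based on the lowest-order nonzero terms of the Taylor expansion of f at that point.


No singular points in the scanned grid; C is smooth there.

Compute partial derivatives:
  f_x = 2*x + 3.
  f_y = 1.
f_y = 1 is a nonzero constant, so f_y never vanishes: no point (x, y) can satisfy f = f_x = f_y = 0. In particular no (x, y) ∈ {−4, ..., 4}² is singular; the curve is smooth.


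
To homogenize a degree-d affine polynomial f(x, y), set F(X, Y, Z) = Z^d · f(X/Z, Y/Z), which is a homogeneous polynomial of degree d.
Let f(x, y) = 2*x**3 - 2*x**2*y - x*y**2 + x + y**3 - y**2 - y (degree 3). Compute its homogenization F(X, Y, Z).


F(X, Y, Z) = 2*X**3 - 2*X**2*Y - X*Y**2 + X*Z**2 + Y**3 - Y**2*Z - Y*Z**2

deg(f) = 3.
Substitute x = X/Z, y = Y/Z into f, then multiply by Z^3.
  monomial 2·x^3·y^0 ↦ 2·X^3·Y^0·Z^0.
  monomial -2·x^2·y^1 ↦ -2·X^2·Y^1·Z^0.
  monomial -1·x^1·y^2 ↦ -1·X^1·Y^2·Z^0.
  monomial 1·x^1·y^0 ↦ 1·X^1·Y^0·Z^2.
  monomial 1·x^0·y^3 ↦ 1·X^0·Y^3·Z^0.
  monomial -1·x^0·y^2 ↦ -1·X^0·Y^2·Z^1.
  monomial -1·x^0·y^1 ↦ -1·X^0·Y^1·Z^2.
Collecting: F(X, Y, Z) = 2*X**3 - 2*X**2*Y - X*Y**2 + X*Z**2 + Y**3 - Y**2*Z - Y*Z**2.


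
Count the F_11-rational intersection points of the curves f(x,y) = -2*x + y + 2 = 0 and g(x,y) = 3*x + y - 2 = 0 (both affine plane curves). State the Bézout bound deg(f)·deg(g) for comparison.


Common zeros: {(3, 4)}; count = 1; Bézout bound = 1.

deg(f) = 1, deg(g) = 1, so Bézout bound = 1.
Scan x ∈ F_11. For each x, list the y ∈ F_11 with f(x, y) ≡ 0 and those with g(x, y) ≡ 0 (mod 11); the common zeros in that column are the intersection.
  x = 0: f ≡ 0 at y ∈ {9}; g ≡ 0 at y ∈ {2}; common: ∅.
  x = 1: f ≡ 0 at y ∈ {0}; g ≡ 0 at y ∈ {10}; common: ∅.
  x = 2: f ≡ 0 at y ∈ {2}; g ≡ 0 at y ∈ {7}; common: ∅.
  x = 3: f ≡ 0 at y ∈ {4}; g ≡ 0 at y ∈ {4}; common: {4}.
  x = 4: f ≡ 0 at y ∈ {6}; g ≡ 0 at y ∈ {1}; common: ∅.
  x = 5: f ≡ 0 at y ∈ {8}; g ≡ 0 at y ∈ {9}; common: ∅.
  x = 6: f ≡ 0 at y ∈ {10}; g ≡ 0 at y ∈ {6}; common: ∅.
  x = 7: f ≡ 0 at y ∈ {1}; g ≡ 0 at y ∈ {3}; common: ∅.
  x = 8: f ≡ 0 at y ∈ {3}; g ≡ 0 at y ∈ {0}; common: ∅.
  x = 9: f ≡ 0 at y ∈ {5}; g ≡ 0 at y ∈ {8}; common: ∅.
  x = 10: f ≡ 0 at y ∈ {7}; g ≡ 0 at y ∈ {5}; common: ∅.
Collecting: common zeros = {(3, 4)}, so the count is 1.
Comparison with the Bézout bound: 1 ≤ 1 = deg(f)·deg(g), as expected for curves with no common component (the bound is attained).
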